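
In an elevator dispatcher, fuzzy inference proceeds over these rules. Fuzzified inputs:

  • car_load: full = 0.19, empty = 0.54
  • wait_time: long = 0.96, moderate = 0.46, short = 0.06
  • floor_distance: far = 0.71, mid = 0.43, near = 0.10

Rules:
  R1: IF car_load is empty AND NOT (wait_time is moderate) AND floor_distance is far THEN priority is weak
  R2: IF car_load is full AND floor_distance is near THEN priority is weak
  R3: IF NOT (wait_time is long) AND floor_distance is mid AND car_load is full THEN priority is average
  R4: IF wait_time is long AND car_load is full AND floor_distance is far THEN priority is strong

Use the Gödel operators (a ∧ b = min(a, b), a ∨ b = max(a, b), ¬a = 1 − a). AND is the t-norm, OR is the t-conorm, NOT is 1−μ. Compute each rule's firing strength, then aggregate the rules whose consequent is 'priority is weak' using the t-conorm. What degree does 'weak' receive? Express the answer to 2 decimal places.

0.54

R1: empty=0.54, ¬moderate=1−0.46=0.54, far=0.71; AND[min(a, b)] → w = 0.54
R2: full=0.19, near=0.10; AND[min(a, b)] → w = 0.10
R3: ¬long=1−0.96=0.04, mid=0.43, full=0.19; AND[min(a, b)] → w = 0.04
R4: long=0.96, full=0.19, far=0.71; AND[min(a, b)] → w = 0.19
Rules with consequent 'weak': {R1, R2} → strengths 0.54, 0.10
Aggregate via t-conorm [max(a, b)]: 0.54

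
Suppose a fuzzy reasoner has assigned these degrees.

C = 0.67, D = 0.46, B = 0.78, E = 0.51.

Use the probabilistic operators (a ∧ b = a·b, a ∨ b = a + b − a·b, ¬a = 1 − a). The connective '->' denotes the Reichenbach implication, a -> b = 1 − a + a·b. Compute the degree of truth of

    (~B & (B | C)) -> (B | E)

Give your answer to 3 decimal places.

~B = 1 − 0.7800 = 0.2200
B | C = a + b − a·b on (0.7800, 0.6700) = 0.9274
~B & (B | C) = a·b on (0.2200, 0.9274) = 0.2040
B | E = a + b − a·b on (0.7800, 0.5100) = 0.8922
(~B & (B | C)) -> (B | E)  [Reichenbach: 1 − a + a·b] with a=0.2040, b=0.8922 → 0.9780

0.978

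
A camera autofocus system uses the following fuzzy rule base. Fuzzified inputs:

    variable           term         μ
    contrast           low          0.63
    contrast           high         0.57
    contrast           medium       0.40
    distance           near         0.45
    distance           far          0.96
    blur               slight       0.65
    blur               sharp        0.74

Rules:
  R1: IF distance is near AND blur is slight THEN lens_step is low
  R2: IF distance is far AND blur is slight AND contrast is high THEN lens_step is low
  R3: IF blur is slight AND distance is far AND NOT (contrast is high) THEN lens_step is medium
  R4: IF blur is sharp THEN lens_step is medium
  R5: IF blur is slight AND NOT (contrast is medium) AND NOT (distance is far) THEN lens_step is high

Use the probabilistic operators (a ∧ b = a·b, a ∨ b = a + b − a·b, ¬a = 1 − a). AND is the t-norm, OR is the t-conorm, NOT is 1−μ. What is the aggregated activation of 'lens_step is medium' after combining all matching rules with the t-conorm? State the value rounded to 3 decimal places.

0.810

R1: near=0.45, slight=0.65; AND[a·b] → w = 0.2925
R2: far=0.96, slight=0.65, high=0.57; AND[a·b] → w = 0.3557
R3: slight=0.65, far=0.96, ¬high=1−0.57=0.43; AND[a·b] → w = 0.2683
R4: sharp=0.74 → w = 0.7400
R5: slight=0.65, ¬medium=1−0.40=0.60, ¬far=1−0.96=0.04; AND[a·b] → w = 0.0156
Rules with consequent 'medium': {R3, R4} → strengths 0.2683, 0.7400
Aggregate via t-conorm [a + b − a·b]: 0.8098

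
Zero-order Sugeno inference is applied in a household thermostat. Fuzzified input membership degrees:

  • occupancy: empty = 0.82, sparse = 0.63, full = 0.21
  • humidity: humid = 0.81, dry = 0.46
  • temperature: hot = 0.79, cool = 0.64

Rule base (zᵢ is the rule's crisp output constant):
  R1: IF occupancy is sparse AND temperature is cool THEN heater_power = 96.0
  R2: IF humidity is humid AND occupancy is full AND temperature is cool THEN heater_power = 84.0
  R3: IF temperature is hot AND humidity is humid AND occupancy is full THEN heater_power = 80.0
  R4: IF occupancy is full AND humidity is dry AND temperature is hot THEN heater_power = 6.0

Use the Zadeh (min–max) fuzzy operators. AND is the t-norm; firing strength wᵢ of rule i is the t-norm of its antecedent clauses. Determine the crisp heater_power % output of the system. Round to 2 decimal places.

R1 (z=96.0): sparse=0.63, cool=0.64; AND[min(a, b)] → w = 0.63
R2 (z=84.0): humid=0.81, full=0.21, cool=0.64; AND[min(a, b)] → w = 0.21
R3 (z=80.0): hot=0.79, humid=0.81, full=0.21; AND[min(a, b)] → w = 0.21
R4 (z=6.0): full=0.21, dry=0.46, hot=0.79; AND[min(a, b)] → w = 0.21
Weighted average = (0.63·96.0 + 0.21·84.0 + 0.21·80.0 + 0.21·6.0) / (0.63 + 0.21 + 0.21 + 0.21)
  = 96.1800 / 1.2600 = 76.33

76.33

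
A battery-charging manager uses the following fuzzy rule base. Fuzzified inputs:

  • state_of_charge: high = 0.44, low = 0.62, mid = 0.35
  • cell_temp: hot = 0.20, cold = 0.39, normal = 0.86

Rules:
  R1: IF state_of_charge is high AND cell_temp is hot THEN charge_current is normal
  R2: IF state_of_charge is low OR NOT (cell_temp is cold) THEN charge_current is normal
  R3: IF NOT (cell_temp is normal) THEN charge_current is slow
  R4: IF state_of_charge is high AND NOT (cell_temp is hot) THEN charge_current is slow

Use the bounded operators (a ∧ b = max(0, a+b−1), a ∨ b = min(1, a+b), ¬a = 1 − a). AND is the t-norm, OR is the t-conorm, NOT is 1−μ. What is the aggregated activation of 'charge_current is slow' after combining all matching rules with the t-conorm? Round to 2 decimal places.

R1: high=0.44, hot=0.20; AND[max(0, a+b−1)] → w = 0.00
R2: low=0.62, ¬cold=1−0.39=0.61; OR[min(1, a+b)] → w = 1.00
R3: ¬normal=1−0.86=0.14 → w = 0.14
R4: high=0.44, ¬hot=1−0.20=0.80; AND[max(0, a+b−1)] → w = 0.24
Rules with consequent 'slow': {R3, R4} → strengths 0.14, 0.24
Aggregate via t-conorm [min(1, a+b)]: 0.38

0.38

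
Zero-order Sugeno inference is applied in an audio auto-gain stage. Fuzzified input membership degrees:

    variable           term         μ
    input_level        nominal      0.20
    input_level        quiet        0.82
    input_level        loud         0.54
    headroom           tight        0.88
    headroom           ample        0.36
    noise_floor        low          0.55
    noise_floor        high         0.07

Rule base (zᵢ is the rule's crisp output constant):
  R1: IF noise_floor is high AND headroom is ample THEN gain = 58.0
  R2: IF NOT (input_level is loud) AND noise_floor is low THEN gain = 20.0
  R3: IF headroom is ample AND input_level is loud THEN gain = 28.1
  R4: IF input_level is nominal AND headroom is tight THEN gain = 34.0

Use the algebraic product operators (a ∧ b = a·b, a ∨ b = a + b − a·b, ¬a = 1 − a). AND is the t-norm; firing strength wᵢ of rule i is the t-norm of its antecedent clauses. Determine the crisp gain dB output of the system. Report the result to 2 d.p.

27.70

R1 (z=58.0): high=0.07, ample=0.36; AND[a·b] → w = 0.0252
R2 (z=20.0): ¬loud=1−0.54=0.46, low=0.55; AND[a·b] → w = 0.2530
R3 (z=28.1): ample=0.36, loud=0.54; AND[a·b] → w = 0.1944
R4 (z=34.0): nominal=0.20, tight=0.88; AND[a·b] → w = 0.1760
Weighted average = (0.0252·58.0 + 0.2530·20.0 + 0.1944·28.1 + 0.1760·34.0) / (0.0252 + 0.2530 + 0.1944 + 0.1760)
  = 17.9682 / 0.6486 = 27.70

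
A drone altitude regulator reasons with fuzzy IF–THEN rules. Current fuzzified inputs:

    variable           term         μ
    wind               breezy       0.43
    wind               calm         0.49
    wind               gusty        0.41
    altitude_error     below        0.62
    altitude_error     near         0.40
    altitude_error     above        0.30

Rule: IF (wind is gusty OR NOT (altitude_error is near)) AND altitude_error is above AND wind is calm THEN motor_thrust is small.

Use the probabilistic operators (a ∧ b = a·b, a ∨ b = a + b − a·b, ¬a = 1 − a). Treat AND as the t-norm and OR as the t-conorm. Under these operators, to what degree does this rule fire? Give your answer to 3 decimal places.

firing strength: (gusty=0.41 OR ¬near=1−0.40=0.60) = 0.7640; AND[a·b] with above=0.30, calm=0.49 → w = 0.1123

0.112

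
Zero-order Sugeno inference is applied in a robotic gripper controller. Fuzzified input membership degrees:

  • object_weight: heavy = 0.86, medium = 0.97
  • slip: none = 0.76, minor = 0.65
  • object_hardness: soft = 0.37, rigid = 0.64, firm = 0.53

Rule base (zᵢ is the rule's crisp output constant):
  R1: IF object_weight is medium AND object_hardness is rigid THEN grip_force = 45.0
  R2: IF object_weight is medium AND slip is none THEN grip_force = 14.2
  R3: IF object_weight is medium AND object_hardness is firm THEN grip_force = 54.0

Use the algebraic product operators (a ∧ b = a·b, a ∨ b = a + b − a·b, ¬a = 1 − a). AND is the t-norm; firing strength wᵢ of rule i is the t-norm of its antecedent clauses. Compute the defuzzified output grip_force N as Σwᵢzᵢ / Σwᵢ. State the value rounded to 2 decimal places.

R1 (z=45.0): medium=0.97, rigid=0.64; AND[a·b] → w = 0.6208
R2 (z=14.2): medium=0.97, none=0.76; AND[a·b] → w = 0.7372
R3 (z=54.0): medium=0.97, firm=0.53; AND[a·b] → w = 0.5141
Weighted average = (0.6208·45.0 + 0.7372·14.2 + 0.5141·54.0) / (0.6208 + 0.7372 + 0.5141)
  = 66.1656 / 1.8721 = 35.34

35.34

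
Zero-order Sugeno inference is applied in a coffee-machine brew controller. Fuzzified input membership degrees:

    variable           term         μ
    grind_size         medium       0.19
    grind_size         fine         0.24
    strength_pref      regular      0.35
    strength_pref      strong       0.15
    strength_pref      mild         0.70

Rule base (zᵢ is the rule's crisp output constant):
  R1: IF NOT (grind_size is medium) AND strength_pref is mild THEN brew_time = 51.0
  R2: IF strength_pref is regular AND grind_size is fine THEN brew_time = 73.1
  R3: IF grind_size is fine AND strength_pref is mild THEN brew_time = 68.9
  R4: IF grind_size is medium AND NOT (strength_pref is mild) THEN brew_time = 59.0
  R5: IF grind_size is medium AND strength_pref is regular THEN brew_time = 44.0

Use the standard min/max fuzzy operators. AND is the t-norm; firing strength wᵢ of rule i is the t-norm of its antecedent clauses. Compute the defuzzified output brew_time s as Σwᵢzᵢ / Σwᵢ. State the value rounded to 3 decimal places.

57.276

R1 (z=51.0): ¬medium=1−0.19=0.81, mild=0.70; AND[min(a, b)] → w = 0.70
R2 (z=73.1): regular=0.35, fine=0.24; AND[min(a, b)] → w = 0.24
R3 (z=68.9): fine=0.24, mild=0.70; AND[min(a, b)] → w = 0.24
R4 (z=59.0): medium=0.19, ¬mild=1−0.70=0.30; AND[min(a, b)] → w = 0.19
R5 (z=44.0): medium=0.19, regular=0.35; AND[min(a, b)] → w = 0.19
Weighted average = (0.70·51.0 + 0.24·73.1 + 0.24·68.9 + 0.19·59.0 + 0.19·44.0) / (0.70 + 0.24 + 0.24 + 0.19 + 0.19)
  = 89.3500 / 1.5600 = 57.276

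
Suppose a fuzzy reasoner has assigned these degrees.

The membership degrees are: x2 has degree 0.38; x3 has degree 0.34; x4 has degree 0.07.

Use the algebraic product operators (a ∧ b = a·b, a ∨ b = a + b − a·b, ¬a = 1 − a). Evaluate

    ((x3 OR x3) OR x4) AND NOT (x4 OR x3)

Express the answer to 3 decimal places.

x3 OR x3 = a + b − a·b on (0.3400, 0.3400) = 0.5644
(x3 OR x3) OR x4 = a + b − a·b on (0.5644, 0.0700) = 0.5949
x4 OR x3 = a + b − a·b on (0.0700, 0.3400) = 0.3862
NOT (x4 OR x3) = 1 − 0.3862 = 0.6138
((x3 OR x3) OR x4) AND NOT (x4 OR x3) = a·b on (0.5949, 0.6138) = 0.3651

0.365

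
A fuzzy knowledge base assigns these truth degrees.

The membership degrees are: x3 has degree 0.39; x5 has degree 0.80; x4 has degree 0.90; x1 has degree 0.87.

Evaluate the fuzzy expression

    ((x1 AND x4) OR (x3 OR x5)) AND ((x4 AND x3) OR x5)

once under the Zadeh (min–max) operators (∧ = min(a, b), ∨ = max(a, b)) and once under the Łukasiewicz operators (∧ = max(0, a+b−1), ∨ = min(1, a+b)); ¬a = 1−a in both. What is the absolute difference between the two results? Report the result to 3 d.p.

0.200

Under Zadeh (min–max):
  x1 AND x4 = min(a, b) on (0.87, 0.90) = 0.87
  x3 OR x5 = max(a, b) on (0.39, 0.80) = 0.80
  (x1 AND x4) OR (x3 OR x5) = max(a, b) on (0.87, 0.80) = 0.87
  x4 AND x3 = min(a, b) on (0.90, 0.39) = 0.39
  (x4 AND x3) OR x5 = max(a, b) on (0.39, 0.80) = 0.80
  ((x1 AND x4) OR (x3 OR x5)) AND ((x4 AND x3) OR x5) = min(a, b) on (0.87, 0.80) = 0.80
  → value = 0.8000
Under Łukasiewicz:
  x1 AND x4 = max(0, a+b−1) on (0.87, 0.90) = 0.77
  x3 OR x5 = min(1, a+b) on (0.39, 0.80) = 1.00
  (x1 AND x4) OR (x3 OR x5) = min(1, a+b) on (0.77, 1.00) = 1.00
  x4 AND x3 = max(0, a+b−1) on (0.90, 0.39) = 0.29
  (x4 AND x3) OR x5 = min(1, a+b) on (0.29, 0.80) = 1.00
  ((x1 AND x4) OR (x3 OR x5)) AND ((x4 AND x3) OR x5) = max(0, a+b−1) on (1.00, 1.00) = 1.00
  → value = 1.0000
|0.8000 − 1.0000| = 0.200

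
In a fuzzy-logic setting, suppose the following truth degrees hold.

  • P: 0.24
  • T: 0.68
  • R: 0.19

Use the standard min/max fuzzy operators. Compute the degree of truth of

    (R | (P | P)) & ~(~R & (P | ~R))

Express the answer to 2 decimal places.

P | P = max(a, b) on (0.24, 0.24) = 0.24
R | (P | P) = max(a, b) on (0.19, 0.24) = 0.24
~R = 1 − 0.19 = 0.81
~R = 1 − 0.19 = 0.81
P | ~R = max(a, b) on (0.24, 0.81) = 0.81
~R & (P | ~R) = min(a, b) on (0.81, 0.81) = 0.81
~(~R & (P | ~R)) = 1 − 0.81 = 0.19
(R | (P | P)) & ~(~R & (P | ~R)) = min(a, b) on (0.24, 0.19) = 0.19

0.19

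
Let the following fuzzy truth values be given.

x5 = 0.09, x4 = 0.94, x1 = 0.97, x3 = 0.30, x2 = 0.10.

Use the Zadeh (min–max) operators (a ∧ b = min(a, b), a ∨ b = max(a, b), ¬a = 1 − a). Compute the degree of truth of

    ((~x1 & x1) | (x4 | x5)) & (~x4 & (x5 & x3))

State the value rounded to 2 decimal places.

0.06

~x1 = 1 − 0.97 = 0.03
~x1 & x1 = min(a, b) on (0.03, 0.97) = 0.03
x4 | x5 = max(a, b) on (0.94, 0.09) = 0.94
(~x1 & x1) | (x4 | x5) = max(a, b) on (0.03, 0.94) = 0.94
~x4 = 1 − 0.94 = 0.06
x5 & x3 = min(a, b) on (0.09, 0.30) = 0.09
~x4 & (x5 & x3) = min(a, b) on (0.06, 0.09) = 0.06
((~x1 & x1) | (x4 | x5)) & (~x4 & (x5 & x3)) = min(a, b) on (0.94, 0.06) = 0.06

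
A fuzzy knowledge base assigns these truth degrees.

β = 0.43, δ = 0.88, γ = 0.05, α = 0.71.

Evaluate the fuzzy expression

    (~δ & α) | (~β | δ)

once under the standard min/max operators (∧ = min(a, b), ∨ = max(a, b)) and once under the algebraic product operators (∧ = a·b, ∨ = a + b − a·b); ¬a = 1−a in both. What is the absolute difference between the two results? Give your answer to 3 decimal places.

Under standard min/max:
  ~δ = 1 − 0.88 = 0.12
  ~δ & α = min(a, b) on (0.12, 0.71) = 0.12
  ~β = 1 − 0.43 = 0.57
  ~β | δ = max(a, b) on (0.57, 0.88) = 0.88
  (~δ & α) | (~β | δ) = max(a, b) on (0.12, 0.88) = 0.88
  → value = 0.8800
Under algebraic product:
  ~δ = 1 − 0.8800 = 0.1200
  ~δ & α = a·b on (0.1200, 0.7100) = 0.0852
  ~β = 1 − 0.4300 = 0.5700
  ~β | δ = a + b − a·b on (0.5700, 0.8800) = 0.9484
  (~δ & α) | (~β | δ) = a + b − a·b on (0.0852, 0.9484) = 0.9528
  → value = 0.9528
|0.8800 − 0.9528| = 0.073

0.073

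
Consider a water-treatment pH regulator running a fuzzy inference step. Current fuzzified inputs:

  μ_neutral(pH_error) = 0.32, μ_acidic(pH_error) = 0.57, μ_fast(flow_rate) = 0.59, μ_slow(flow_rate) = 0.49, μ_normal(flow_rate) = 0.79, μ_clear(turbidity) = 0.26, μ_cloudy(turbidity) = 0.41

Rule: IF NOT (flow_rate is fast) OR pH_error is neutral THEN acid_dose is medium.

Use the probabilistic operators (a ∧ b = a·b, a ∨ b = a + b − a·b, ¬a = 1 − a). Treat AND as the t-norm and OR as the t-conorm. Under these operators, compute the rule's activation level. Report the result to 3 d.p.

firing strength: ¬fast=1−0.59=0.41, neutral=0.32; OR[a + b − a·b] → w = 0.5988

0.599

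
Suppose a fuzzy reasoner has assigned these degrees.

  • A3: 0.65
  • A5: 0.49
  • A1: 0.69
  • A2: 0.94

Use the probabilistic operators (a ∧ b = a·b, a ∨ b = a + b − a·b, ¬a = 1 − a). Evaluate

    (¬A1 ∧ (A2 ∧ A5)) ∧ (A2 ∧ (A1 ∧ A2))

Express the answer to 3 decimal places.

¬A1 = 1 − 0.6900 = 0.3100
A2 ∧ A5 = a·b on (0.9400, 0.4900) = 0.4606
¬A1 ∧ (A2 ∧ A5) = a·b on (0.3100, 0.4606) = 0.1428
A1 ∧ A2 = a·b on (0.6900, 0.9400) = 0.6486
A2 ∧ (A1 ∧ A2) = a·b on (0.9400, 0.6486) = 0.6097
(¬A1 ∧ (A2 ∧ A5)) ∧ (A2 ∧ (A1 ∧ A2)) = a·b on (0.1428, 0.6097) = 0.0871

0.087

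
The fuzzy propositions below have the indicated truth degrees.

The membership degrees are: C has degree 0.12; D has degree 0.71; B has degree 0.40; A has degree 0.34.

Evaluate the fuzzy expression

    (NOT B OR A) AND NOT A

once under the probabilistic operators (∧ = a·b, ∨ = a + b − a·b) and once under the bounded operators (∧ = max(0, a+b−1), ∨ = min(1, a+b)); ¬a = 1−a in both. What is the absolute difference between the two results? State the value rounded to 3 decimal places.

Under probabilistic:
  NOT B = 1 − 0.4000 = 0.6000
  NOT B OR A = a + b − a·b on (0.6000, 0.3400) = 0.7360
  NOT A = 1 − 0.3400 = 0.6600
  (NOT B OR A) AND NOT A = a·b on (0.7360, 0.6600) = 0.4858
  → value = 0.4858
Under bounded:
  NOT B = 1 − 0.40 = 0.60
  NOT B OR A = min(1, a+b) on (0.60, 0.34) = 0.94
  NOT A = 1 − 0.34 = 0.66
  (NOT B OR A) AND NOT A = max(0, a+b−1) on (0.94, 0.66) = 0.60
  → value = 0.6000
|0.4858 − 0.6000| = 0.114

0.114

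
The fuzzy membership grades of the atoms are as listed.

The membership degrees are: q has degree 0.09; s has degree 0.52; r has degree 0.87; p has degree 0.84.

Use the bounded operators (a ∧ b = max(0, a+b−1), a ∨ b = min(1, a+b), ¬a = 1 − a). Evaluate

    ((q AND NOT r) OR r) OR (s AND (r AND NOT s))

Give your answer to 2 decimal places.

0.87

NOT r = 1 − 0.87 = 0.13
q AND NOT r = max(0, a+b−1) on (0.09, 0.13) = 0.00
(q AND NOT r) OR r = min(1, a+b) on (0.00, 0.87) = 0.87
NOT s = 1 − 0.52 = 0.48
r AND NOT s = max(0, a+b−1) on (0.87, 0.48) = 0.35
s AND (r AND NOT s) = max(0, a+b−1) on (0.52, 0.35) = 0.00
((q AND NOT r) OR r) OR (s AND (r AND NOT s)) = min(1, a+b) on (0.87, 0.00) = 0.87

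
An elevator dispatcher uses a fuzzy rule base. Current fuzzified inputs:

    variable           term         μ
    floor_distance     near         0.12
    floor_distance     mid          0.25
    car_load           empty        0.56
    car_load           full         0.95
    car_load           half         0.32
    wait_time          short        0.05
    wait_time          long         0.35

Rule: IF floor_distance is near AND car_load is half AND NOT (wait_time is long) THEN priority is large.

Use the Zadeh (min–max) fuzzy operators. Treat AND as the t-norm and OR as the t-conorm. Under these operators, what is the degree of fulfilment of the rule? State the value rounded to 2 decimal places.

firing strength: near=0.12, half=0.32, ¬long=1−0.35=0.65; AND[min(a, b)] → w = 0.12

0.12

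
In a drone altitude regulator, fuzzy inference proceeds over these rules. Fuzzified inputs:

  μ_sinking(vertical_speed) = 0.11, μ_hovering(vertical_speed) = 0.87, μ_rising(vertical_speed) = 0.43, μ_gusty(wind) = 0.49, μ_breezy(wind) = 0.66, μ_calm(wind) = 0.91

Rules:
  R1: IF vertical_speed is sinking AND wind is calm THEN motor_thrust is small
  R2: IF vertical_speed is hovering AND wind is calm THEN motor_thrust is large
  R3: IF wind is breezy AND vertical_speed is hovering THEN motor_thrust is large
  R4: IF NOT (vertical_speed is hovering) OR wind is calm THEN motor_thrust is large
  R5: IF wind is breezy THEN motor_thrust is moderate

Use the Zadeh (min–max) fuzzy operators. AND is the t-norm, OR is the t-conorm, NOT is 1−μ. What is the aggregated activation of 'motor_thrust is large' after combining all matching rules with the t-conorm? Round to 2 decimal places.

R1: sinking=0.11, calm=0.91; AND[min(a, b)] → w = 0.11
R2: hovering=0.87, calm=0.91; AND[min(a, b)] → w = 0.87
R3: breezy=0.66, hovering=0.87; AND[min(a, b)] → w = 0.66
R4: ¬hovering=1−0.87=0.13, calm=0.91; OR[max(a, b)] → w = 0.91
R5: breezy=0.66 → w = 0.66
Rules with consequent 'large': {R2, R3, R4} → strengths 0.87, 0.66, 0.91
Aggregate via t-conorm [max(a, b)]: 0.91

0.91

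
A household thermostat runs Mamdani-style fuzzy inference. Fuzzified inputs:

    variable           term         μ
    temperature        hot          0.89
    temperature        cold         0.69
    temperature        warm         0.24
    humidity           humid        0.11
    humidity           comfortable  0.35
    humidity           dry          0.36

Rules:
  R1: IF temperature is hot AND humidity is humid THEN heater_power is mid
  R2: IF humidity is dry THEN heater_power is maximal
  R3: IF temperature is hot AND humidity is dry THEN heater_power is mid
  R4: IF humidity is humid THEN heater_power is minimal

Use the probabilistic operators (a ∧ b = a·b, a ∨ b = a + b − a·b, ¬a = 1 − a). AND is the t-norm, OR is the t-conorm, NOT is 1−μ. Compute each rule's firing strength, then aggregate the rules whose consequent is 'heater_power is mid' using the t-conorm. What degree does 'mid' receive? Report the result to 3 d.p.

0.387

R1: hot=0.89, humid=0.11; AND[a·b] → w = 0.0979
R2: dry=0.36 → w = 0.3600
R3: hot=0.89, dry=0.36; AND[a·b] → w = 0.3204
R4: humid=0.11 → w = 0.1100
Rules with consequent 'mid': {R1, R3} → strengths 0.0979, 0.3204
Aggregate via t-conorm [a + b − a·b]: 0.3869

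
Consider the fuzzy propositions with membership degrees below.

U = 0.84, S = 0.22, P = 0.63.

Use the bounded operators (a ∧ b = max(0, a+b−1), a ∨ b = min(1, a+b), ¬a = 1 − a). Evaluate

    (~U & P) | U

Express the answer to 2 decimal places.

~U = 1 − 0.84 = 0.16
~U & P = max(0, a+b−1) on (0.16, 0.63) = 0.00
(~U & P) | U = min(1, a+b) on (0.00, 0.84) = 0.84

0.84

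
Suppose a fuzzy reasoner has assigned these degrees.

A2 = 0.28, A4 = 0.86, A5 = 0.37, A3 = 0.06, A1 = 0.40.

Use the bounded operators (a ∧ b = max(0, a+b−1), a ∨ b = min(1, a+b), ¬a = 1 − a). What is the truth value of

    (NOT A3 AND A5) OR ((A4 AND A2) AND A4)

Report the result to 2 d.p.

NOT A3 = 1 − 0.06 = 0.94
NOT A3 AND A5 = max(0, a+b−1) on (0.94, 0.37) = 0.31
A4 AND A2 = max(0, a+b−1) on (0.86, 0.28) = 0.14
(A4 AND A2) AND A4 = max(0, a+b−1) on (0.14, 0.86) = 0.00
(NOT A3 AND A5) OR ((A4 AND A2) AND A4) = min(1, a+b) on (0.31, 0.00) = 0.31

0.31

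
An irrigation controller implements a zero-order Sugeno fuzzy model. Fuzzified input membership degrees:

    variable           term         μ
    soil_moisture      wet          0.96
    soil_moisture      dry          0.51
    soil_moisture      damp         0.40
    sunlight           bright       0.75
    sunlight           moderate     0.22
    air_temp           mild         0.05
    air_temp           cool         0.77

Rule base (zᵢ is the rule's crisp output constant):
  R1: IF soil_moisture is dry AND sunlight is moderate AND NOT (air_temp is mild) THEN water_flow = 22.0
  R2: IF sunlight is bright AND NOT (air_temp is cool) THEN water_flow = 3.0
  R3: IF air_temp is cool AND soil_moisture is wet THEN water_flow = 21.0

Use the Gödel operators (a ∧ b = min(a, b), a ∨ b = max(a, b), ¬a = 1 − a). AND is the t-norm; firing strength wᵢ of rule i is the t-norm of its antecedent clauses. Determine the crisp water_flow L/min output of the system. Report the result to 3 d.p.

17.787

R1 (z=22.0): dry=0.51, moderate=0.22, ¬mild=1−0.05=0.95; AND[min(a, b)] → w = 0.22
R2 (z=3.0): bright=0.75, ¬cool=1−0.77=0.23; AND[min(a, b)] → w = 0.23
R3 (z=21.0): cool=0.77, wet=0.96; AND[min(a, b)] → w = 0.77
Weighted average = (0.22·22.0 + 0.23·3.0 + 0.77·21.0) / (0.22 + 0.23 + 0.77)
  = 21.7000 / 1.2200 = 17.787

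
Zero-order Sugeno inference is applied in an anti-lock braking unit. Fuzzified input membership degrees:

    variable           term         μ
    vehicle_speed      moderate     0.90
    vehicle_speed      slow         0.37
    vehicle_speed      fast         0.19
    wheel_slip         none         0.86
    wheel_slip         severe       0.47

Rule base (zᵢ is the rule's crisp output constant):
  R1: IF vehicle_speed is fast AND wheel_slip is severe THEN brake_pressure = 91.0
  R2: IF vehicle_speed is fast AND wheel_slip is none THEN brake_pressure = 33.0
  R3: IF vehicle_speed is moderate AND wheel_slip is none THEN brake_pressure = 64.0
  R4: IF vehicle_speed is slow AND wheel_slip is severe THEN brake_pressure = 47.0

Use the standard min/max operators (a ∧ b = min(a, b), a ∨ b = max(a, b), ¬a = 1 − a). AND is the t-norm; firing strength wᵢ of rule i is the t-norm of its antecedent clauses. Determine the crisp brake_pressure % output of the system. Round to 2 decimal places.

59.62

R1 (z=91.0): fast=0.19, severe=0.47; AND[min(a, b)] → w = 0.19
R2 (z=33.0): fast=0.19, none=0.86; AND[min(a, b)] → w = 0.19
R3 (z=64.0): moderate=0.90, none=0.86; AND[min(a, b)] → w = 0.86
R4 (z=47.0): slow=0.37, severe=0.47; AND[min(a, b)] → w = 0.37
Weighted average = (0.19·91.0 + 0.19·33.0 + 0.86·64.0 + 0.37·47.0) / (0.19 + 0.19 + 0.86 + 0.37)
  = 95.9900 / 1.6100 = 59.62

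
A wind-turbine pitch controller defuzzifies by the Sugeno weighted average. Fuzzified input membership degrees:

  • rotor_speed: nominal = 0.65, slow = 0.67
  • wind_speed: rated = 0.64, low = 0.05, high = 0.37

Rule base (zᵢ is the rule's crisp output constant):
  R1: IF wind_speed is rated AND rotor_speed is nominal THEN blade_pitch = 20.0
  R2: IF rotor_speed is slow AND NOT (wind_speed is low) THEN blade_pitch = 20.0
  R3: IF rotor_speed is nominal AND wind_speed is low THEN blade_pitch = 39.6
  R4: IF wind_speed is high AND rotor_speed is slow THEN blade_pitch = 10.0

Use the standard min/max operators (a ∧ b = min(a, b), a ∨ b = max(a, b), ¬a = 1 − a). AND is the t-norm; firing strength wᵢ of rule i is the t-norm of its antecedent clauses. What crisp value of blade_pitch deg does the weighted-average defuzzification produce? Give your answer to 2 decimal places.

18.43

R1 (z=20.0): rated=0.64, nominal=0.65; AND[min(a, b)] → w = 0.64
R2 (z=20.0): slow=0.67, ¬low=1−0.05=0.95; AND[min(a, b)] → w = 0.67
R3 (z=39.6): nominal=0.65, low=0.05; AND[min(a, b)] → w = 0.05
R4 (z=10.0): high=0.37, slow=0.67; AND[min(a, b)] → w = 0.37
Weighted average = (0.64·20.0 + 0.67·20.0 + 0.05·39.6 + 0.37·10.0) / (0.64 + 0.67 + 0.05 + 0.37)
  = 31.8800 / 1.7300 = 18.43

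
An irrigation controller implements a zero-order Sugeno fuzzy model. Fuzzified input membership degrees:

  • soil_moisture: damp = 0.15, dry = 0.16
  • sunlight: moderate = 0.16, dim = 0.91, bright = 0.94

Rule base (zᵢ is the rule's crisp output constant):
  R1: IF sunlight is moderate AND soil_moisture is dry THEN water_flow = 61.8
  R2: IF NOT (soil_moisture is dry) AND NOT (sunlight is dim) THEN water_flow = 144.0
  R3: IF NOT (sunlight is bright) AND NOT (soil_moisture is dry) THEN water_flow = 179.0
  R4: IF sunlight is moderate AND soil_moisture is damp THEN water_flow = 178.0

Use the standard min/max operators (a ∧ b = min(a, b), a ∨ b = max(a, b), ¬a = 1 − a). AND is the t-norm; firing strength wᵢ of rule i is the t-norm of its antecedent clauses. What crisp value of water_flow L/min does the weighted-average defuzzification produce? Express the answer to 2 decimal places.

131.06

R1 (z=61.8): moderate=0.16, dry=0.16; AND[min(a, b)] → w = 0.16
R2 (z=144.0): ¬dry=1−0.16=0.84, ¬dim=1−0.91=0.09; AND[min(a, b)] → w = 0.09
R3 (z=179.0): ¬bright=1−0.94=0.06, ¬dry=1−0.16=0.84; AND[min(a, b)] → w = 0.06
R4 (z=178.0): moderate=0.16, damp=0.15; AND[min(a, b)] → w = 0.15
Weighted average = (0.16·61.8 + 0.09·144.0 + 0.06·179.0 + 0.15·178.0) / (0.16 + 0.09 + 0.06 + 0.15)
  = 60.2880 / 0.4600 = 131.06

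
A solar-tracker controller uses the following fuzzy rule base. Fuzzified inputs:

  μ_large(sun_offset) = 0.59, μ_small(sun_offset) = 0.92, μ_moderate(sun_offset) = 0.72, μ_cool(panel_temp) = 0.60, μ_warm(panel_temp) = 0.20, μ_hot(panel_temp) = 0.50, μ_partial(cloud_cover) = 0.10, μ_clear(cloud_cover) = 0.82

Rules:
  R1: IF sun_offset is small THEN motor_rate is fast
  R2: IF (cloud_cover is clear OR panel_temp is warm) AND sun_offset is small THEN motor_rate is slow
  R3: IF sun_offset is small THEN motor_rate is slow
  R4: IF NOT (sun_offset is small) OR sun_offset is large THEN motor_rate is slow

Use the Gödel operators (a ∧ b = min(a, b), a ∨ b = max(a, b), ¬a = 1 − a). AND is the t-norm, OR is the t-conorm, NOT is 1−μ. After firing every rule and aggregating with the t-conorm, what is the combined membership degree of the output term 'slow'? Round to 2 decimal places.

R1: small=0.92 → w = 0.92
R2: (clear=0.82 OR warm=0.20) = 0.82; AND[min(a, b)] with small=0.92 → w = 0.82
R3: small=0.92 → w = 0.92
R4: ¬small=1−0.92=0.08, large=0.59; OR[max(a, b)] → w = 0.59
Rules with consequent 'slow': {R2, R3, R4} → strengths 0.82, 0.92, 0.59
Aggregate via t-conorm [max(a, b)]: 0.92

0.92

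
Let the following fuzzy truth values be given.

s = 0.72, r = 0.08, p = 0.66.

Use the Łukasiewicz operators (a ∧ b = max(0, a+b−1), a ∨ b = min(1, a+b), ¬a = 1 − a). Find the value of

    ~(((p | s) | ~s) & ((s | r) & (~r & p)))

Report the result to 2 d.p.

0.62

p | s = min(1, a+b) on (0.66, 0.72) = 1.00
~s = 1 − 0.72 = 0.28
(p | s) | ~s = min(1, a+b) on (1.00, 0.28) = 1.00
s | r = min(1, a+b) on (0.72, 0.08) = 0.80
~r = 1 − 0.08 = 0.92
~r & p = max(0, a+b−1) on (0.92, 0.66) = 0.58
(s | r) & (~r & p) = max(0, a+b−1) on (0.80, 0.58) = 0.38
((p | s) | ~s) & ((s | r) & (~r & p)) = max(0, a+b−1) on (1.00, 0.38) = 0.38
~(((p | s) | ~s) & ((s | r) & (~r & p))) = 1 − 0.38 = 0.62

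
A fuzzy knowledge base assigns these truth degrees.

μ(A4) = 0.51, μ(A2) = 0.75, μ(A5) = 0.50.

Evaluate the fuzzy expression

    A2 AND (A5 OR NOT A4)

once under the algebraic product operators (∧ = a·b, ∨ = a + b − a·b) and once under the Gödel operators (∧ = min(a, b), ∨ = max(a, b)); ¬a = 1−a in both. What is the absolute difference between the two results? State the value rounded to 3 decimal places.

Under algebraic product:
  NOT A4 = 1 − 0.5100 = 0.4900
  A5 OR NOT A4 = a + b − a·b on (0.5000, 0.4900) = 0.7450
  A2 AND (A5 OR NOT A4) = a·b on (0.7500, 0.7450) = 0.5587
  → value = 0.5587
Under Gödel:
  NOT A4 = 1 − 0.51 = 0.49
  A5 OR NOT A4 = max(a, b) on (0.50, 0.49) = 0.50
  A2 AND (A5 OR NOT A4) = min(a, b) on (0.75, 0.50) = 0.50
  → value = 0.5000
|0.5587 − 0.5000| = 0.059

0.059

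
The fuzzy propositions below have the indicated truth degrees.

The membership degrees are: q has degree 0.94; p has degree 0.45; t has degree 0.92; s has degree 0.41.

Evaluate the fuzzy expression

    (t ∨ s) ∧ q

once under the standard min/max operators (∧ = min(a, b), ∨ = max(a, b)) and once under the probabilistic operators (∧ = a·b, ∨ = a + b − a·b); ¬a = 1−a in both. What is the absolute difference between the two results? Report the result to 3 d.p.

0.024

Under standard min/max:
  t ∨ s = max(a, b) on (0.92, 0.41) = 0.92
  (t ∨ s) ∧ q = min(a, b) on (0.92, 0.94) = 0.92
  → value = 0.9200
Under probabilistic:
  t ∨ s = a + b − a·b on (0.9200, 0.4100) = 0.9528
  (t ∨ s) ∧ q = a·b on (0.9528, 0.9400) = 0.8956
  → value = 0.8956
|0.9200 − 0.8956| = 0.024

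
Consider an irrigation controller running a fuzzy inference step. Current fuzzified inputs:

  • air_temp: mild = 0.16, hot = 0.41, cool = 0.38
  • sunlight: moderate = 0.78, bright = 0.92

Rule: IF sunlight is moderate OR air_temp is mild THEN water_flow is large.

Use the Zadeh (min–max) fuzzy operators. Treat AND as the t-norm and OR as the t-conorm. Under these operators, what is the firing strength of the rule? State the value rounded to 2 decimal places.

0.78

firing strength: moderate=0.78, mild=0.16; OR[max(a, b)] → w = 0.78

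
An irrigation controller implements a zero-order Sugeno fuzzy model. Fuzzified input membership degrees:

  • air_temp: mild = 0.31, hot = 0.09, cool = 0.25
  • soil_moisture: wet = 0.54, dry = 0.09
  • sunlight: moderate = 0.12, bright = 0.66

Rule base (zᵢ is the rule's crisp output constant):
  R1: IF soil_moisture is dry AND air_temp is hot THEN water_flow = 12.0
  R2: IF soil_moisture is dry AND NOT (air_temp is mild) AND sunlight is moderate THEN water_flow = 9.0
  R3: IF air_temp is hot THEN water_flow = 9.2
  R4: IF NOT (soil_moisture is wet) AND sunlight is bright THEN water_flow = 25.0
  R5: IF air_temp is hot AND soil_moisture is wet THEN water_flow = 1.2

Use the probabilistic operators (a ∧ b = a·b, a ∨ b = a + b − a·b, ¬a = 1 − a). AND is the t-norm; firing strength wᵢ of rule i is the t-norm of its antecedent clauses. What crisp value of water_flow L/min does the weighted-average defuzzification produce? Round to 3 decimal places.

R1 (z=12.0): dry=0.09, hot=0.09; AND[a·b] → w = 0.0081
R2 (z=9.0): dry=0.09, ¬mild=1−0.31=0.69, moderate=0.12; AND[a·b] → w = 0.0075
R3 (z=9.2): hot=0.09 → w = 0.0900
R4 (z=25.0): ¬wet=1−0.54=0.46, bright=0.66; AND[a·b] → w = 0.3036
R5 (z=1.2): hot=0.09, wet=0.54; AND[a·b] → w = 0.0486
Weighted average = (0.0081·12.0 + 0.0075·9.0 + 0.0900·9.2 + 0.3036·25.0 + 0.0486·1.2) / (0.0081 + 0.0075 + 0.0900 + 0.3036 + 0.0486)
  = 8.6406 / 0.4578 = 18.876

18.876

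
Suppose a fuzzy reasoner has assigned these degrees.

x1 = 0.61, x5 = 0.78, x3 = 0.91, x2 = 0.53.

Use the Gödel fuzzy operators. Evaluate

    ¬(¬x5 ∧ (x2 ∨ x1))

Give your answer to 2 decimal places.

¬x5 = 1 − 0.78 = 0.22
x2 ∨ x1 = max(a, b) on (0.53, 0.61) = 0.61
¬x5 ∧ (x2 ∨ x1) = min(a, b) on (0.22, 0.61) = 0.22
¬(¬x5 ∧ (x2 ∨ x1)) = 1 − 0.22 = 0.78

0.78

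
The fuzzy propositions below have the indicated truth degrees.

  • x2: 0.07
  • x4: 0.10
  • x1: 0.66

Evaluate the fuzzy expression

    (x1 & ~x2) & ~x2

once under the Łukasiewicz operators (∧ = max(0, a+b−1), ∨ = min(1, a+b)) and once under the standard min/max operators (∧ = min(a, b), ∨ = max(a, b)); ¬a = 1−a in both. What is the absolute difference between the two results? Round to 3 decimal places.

0.140

Under Łukasiewicz:
  ~x2 = 1 − 0.07 = 0.93
  x1 & ~x2 = max(0, a+b−1) on (0.66, 0.93) = 0.59
  ~x2 = 1 − 0.07 = 0.93
  (x1 & ~x2) & ~x2 = max(0, a+b−1) on (0.59, 0.93) = 0.52
  → value = 0.5200
Under standard min/max:
  ~x2 = 1 − 0.07 = 0.93
  x1 & ~x2 = min(a, b) on (0.66, 0.93) = 0.66
  ~x2 = 1 − 0.07 = 0.93
  (x1 & ~x2) & ~x2 = min(a, b) on (0.66, 0.93) = 0.66
  → value = 0.6600
|0.5200 − 0.6600| = 0.140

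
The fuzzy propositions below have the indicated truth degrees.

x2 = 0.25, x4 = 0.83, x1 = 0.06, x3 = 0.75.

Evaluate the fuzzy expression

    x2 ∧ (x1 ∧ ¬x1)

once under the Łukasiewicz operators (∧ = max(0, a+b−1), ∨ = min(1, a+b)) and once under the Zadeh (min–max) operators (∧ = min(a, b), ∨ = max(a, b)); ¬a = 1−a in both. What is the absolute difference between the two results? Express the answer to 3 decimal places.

Under Łukasiewicz:
  ¬x1 = 1 − 0.06 = 0.94
  x1 ∧ ¬x1 = max(0, a+b−1) on (0.06, 0.94) = 0.00
  x2 ∧ (x1 ∧ ¬x1) = max(0, a+b−1) on (0.25, 0.00) = 0.00
  → value = 0.0000
Under Zadeh (min–max):
  ¬x1 = 1 − 0.06 = 0.94
  x1 ∧ ¬x1 = min(a, b) on (0.06, 0.94) = 0.06
  x2 ∧ (x1 ∧ ¬x1) = min(a, b) on (0.25, 0.06) = 0.06
  → value = 0.0600
|0.0000 − 0.0600| = 0.060

0.060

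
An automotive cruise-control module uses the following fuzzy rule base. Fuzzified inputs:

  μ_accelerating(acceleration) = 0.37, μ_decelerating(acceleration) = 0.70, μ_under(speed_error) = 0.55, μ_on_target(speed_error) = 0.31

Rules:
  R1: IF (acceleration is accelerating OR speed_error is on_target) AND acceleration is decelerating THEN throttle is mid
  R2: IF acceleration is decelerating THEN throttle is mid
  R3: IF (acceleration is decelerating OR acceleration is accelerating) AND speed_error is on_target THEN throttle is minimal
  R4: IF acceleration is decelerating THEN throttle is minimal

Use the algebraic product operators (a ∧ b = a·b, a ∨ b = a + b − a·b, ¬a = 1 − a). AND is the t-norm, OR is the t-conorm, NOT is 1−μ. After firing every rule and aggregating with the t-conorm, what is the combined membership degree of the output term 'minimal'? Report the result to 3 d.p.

0.775

R1: (accelerating=0.37 OR on_target=0.31) = 0.5653; AND[a·b] with decelerating=0.70 → w = 0.3957
R2: decelerating=0.70 → w = 0.7000
R3: (decelerating=0.70 OR accelerating=0.37) = 0.8110; AND[a·b] with on_target=0.31 → w = 0.2514
R4: decelerating=0.70 → w = 0.7000
Rules with consequent 'minimal': {R3, R4} → strengths 0.2514, 0.7000
Aggregate via t-conorm [a + b − a·b]: 0.7754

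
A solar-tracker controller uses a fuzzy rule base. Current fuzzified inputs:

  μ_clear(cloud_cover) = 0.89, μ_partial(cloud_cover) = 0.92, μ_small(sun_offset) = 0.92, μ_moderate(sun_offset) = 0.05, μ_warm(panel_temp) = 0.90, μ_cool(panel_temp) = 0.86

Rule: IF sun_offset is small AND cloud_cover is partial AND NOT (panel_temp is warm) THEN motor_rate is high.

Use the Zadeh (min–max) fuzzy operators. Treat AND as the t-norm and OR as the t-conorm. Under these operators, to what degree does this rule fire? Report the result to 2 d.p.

firing strength: small=0.92, partial=0.92, ¬warm=1−0.90=0.10; AND[min(a, b)] → w = 0.10

0.10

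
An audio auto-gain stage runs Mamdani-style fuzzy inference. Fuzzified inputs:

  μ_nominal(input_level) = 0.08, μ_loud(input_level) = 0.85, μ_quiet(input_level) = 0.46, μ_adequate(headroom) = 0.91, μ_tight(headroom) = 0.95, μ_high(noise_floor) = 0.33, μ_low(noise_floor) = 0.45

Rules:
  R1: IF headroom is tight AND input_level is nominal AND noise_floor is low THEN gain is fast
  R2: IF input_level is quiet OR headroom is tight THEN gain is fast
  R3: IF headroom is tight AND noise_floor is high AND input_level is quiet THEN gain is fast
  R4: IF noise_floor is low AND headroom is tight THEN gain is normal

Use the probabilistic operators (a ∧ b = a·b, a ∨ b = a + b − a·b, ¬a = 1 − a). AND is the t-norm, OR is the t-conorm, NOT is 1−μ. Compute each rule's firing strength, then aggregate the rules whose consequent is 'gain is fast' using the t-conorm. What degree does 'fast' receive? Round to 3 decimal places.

0.978

R1: tight=0.95, nominal=0.08, low=0.45; AND[a·b] → w = 0.0342
R2: quiet=0.46, tight=0.95; OR[a + b − a·b] → w = 0.9730
R3: tight=0.95, high=0.33, quiet=0.46; AND[a·b] → w = 0.1442
R4: low=0.45, tight=0.95; AND[a·b] → w = 0.4275
Rules with consequent 'fast': {R1, R2, R3} → strengths 0.0342, 0.9730, 0.1442
Aggregate via t-conorm [a + b − a·b]: 0.9777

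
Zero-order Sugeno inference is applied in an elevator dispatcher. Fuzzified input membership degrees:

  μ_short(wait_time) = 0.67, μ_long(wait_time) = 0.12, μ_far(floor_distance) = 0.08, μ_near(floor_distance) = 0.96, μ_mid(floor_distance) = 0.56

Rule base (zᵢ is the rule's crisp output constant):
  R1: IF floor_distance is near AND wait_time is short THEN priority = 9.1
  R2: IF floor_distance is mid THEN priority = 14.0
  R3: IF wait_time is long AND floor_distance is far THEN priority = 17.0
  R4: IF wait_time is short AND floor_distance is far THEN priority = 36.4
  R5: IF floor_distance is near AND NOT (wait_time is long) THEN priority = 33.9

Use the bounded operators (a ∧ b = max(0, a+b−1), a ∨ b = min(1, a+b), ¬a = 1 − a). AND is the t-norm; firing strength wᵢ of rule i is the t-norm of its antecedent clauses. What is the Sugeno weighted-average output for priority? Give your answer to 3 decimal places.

R1 (z=9.1): near=0.96, short=0.67; AND[max(0, a+b−1)] → w = 0.63
R2 (z=14.0): mid=0.56 → w = 0.56
R3 (z=17.0): long=0.12, far=0.08; AND[max(0, a+b−1)] → w = 0.00
R4 (z=36.4): short=0.67, far=0.08; AND[max(0, a+b−1)] → w = 0.00
R5 (z=33.9): near=0.96, ¬long=1−0.12=0.88; AND[max(0, a+b−1)] → w = 0.84
Weighted average = (0.63·9.1 + 0.56·14.0 + 0.00·17.0 + 0.00·36.4 + 0.84·33.9) / (0.63 + 0.56 + 0.00 + 0.00 + 0.84)
  = 42.0490 / 2.0300 = 20.714

20.714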